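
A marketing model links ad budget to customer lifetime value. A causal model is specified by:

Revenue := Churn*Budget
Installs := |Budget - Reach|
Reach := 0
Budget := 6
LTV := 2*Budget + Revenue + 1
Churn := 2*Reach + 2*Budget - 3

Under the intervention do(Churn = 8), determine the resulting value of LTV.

61

Under do(Churn=8), the mechanism Churn := 2*Reach + 2*Budget - 3 is discarded; Churn is fixed at 8.
Revenue = Churn*Budget  [with Churn=8, Budget=6]  = 48
LTV = 2*Budget + Revenue + 1  [with Budget=6, Revenue=48]  = 61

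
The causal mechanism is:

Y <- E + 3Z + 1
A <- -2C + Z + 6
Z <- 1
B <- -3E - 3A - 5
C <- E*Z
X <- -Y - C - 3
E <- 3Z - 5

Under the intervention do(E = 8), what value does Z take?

1

Under do(E=8), the mechanism E <- 3Z - 5 is discarded; E is fixed at 8.
Z is not downstream of the intervention, so its value is determined by the original equations.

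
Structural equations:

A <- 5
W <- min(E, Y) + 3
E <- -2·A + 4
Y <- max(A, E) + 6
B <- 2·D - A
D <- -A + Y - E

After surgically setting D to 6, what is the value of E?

The intervention breaks the incoming arrows to D: D <- -A + Y - E no longer applies, and D = 6.
Since E is not a descendant of the intervened variable, it is unaffected.
E = -2·A + 4  [with A=5]  = -6

-6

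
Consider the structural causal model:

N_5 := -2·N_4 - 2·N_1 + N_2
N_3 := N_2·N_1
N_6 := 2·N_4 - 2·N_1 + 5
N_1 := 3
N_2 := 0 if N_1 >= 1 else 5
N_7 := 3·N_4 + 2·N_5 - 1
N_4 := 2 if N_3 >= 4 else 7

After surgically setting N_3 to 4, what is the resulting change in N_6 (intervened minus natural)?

-10

The intervention breaks the incoming arrows to N_3: N_3 := N_2·N_1 no longer applies, and N_3 = 4.
N_4 = 2 if N_3 >= 4 else 7  [with N_3=4]  = 2
N_6 = 2·N_4 - 2·N_1 + 5  [with N_4=2, N_1=3]  = 3
Without intervention: N_2 = 0 if N_1 >= 1 else 5  [with N_1=3]  = 0; N_3 = N_2·N_1  [with N_2=0, N_1=3]  = 0; N_4 = 2 if N_3 >= 4 else 7  [with N_3=0]  = 7; N_6 = 2·N_4 - 2·N_1 + 5  [with N_4=7, N_1=3]  = 13.
Change = 3 − 13 = -10.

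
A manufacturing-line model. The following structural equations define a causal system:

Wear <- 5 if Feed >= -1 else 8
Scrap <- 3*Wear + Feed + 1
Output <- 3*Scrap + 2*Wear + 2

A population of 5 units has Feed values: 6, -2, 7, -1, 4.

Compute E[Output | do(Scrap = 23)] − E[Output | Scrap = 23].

do(Scrap=23) breaks Scrap's dependence on Feed. With Scrap=23 fixed, Output across the units is 81, 87, 81, 81, 81, mean 82.2.
Observing Scrap=23 restricts to units where Scrap's equation naturally yields 23: Feed ∈ {-2, 7}. In that subpopulation Output = 87, 81, mean 84.
Difference = 82.2 − 84 = -1.8.

-1.8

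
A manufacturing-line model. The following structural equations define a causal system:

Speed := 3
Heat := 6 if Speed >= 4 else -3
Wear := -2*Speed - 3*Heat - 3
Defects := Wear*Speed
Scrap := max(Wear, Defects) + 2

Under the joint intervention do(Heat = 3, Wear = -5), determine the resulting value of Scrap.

-3

Under do(Heat = 3, Wear = -5), each intervened variable's structural equation is replaced by its fixed value.
Defects = Wear*Speed  [with Wear=-5, Speed=3]  = -15
Scrap = max(Wear, Defects) + 2  [with Wear=-5, Defects=-15]  = -3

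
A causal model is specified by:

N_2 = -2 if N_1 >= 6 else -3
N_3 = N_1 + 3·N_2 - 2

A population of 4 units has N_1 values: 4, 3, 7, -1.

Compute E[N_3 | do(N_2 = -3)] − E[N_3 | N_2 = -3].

Every unit gets N_2=-3 under the intervention. N_3 values become -7, -8, -4, -12; E[N_3|do(N_2=-3)] = -7.75.
Observing N_2=-3 restricts to units where N_2's equation naturally yields -3: N_1 ∈ {4, 3, -1}. In that subpopulation N_3 = -7, -8, -12, mean -9.
Difference = -7.75 − (-9) = 1.25.

1.25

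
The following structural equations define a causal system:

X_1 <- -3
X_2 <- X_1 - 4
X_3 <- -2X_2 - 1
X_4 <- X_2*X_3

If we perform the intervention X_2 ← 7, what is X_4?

Under do(X_2=7), the mechanism X_2 <- X_1 - 4 is discarded; X_2 is fixed at 7.
X_3 = -2X_2 - 1  [with X_2=7]  = -15
X_4 = X_2*X_3  [with X_2=7, X_3=-15]  = -105

-105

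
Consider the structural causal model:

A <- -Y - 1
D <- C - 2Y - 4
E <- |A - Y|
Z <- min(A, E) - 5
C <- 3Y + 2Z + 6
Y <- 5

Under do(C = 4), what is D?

-10

The intervention breaks the incoming arrows to C: C <- 3Y + 2Z + 6 no longer applies, and C = 4.
D = C - 2Y - 4  [with C=4, Y=5]  = -10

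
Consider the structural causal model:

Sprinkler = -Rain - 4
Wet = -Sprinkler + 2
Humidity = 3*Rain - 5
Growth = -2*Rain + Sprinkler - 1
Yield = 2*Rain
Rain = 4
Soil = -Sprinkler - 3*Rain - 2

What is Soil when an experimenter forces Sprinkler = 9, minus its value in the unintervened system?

-17

The intervention breaks the incoming arrows to Sprinkler: Sprinkler = -Rain - 4 no longer applies, and Sprinkler = 9.
Soil = -Sprinkler - 3*Rain - 2  [with Sprinkler=9, Rain=4]  = -23
Without intervention: Sprinkler = -Rain - 4  [with Rain=4]  = -8; Soil = -Sprinkler - 3*Rain - 2  [with Sprinkler=-8, Rain=4]  = -6.
Change = -23 − (-6) = -17.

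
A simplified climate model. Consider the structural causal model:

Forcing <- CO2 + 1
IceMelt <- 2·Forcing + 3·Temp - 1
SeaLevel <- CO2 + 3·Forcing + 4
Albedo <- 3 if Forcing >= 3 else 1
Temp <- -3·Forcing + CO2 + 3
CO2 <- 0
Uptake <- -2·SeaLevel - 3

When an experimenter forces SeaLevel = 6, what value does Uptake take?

Intervening sets SeaLevel = 6 and removes its equation (SeaLevel <- CO2 + 3·Forcing + 4).
Uptake = -2·SeaLevel - 3  [with SeaLevel=6]  = -15

-15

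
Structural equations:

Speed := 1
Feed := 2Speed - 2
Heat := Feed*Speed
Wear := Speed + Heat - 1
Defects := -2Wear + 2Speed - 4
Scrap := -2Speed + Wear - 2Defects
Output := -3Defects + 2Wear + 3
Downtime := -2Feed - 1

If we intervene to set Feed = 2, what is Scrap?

Under do(Feed=2), the mechanism Feed := 2Speed - 2 is discarded; Feed is fixed at 2.
Heat = Feed*Speed  [with Feed=2, Speed=1]  = 2
Wear = Speed + Heat - 1  [with Speed=1, Heat=2]  = 2
Defects = -2Wear + 2Speed - 4  [with Wear=2, Speed=1]  = -6
Scrap = -2Speed + Wear - 2Defects  [with Speed=1, Wear=2, Defects=-6]  = 12

12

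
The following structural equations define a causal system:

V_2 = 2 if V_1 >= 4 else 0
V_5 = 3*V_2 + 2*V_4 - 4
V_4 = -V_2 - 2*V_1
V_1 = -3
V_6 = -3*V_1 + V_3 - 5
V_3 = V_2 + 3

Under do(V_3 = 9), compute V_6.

The intervention breaks the incoming arrows to V_3: V_3 = V_2 + 3 no longer applies, and V_3 = 9.
V_6 = -3*V_1 + V_3 - 5  [with V_1=-3, V_3=9]  = 13

13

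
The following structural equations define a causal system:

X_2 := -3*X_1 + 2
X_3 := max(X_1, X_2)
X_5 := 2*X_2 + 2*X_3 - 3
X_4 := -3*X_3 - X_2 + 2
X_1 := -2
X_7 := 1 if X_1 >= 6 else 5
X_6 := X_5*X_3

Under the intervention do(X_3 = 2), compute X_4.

The intervention breaks the incoming arrows to X_3: X_3 := max(X_1, X_2) no longer applies, and X_3 = 2.
X_2 = -3*X_1 + 2  [with X_1=-2]  = 8
X_4 = -3*X_3 - X_2 + 2  [with X_3=2, X_2=8]  = -12

-12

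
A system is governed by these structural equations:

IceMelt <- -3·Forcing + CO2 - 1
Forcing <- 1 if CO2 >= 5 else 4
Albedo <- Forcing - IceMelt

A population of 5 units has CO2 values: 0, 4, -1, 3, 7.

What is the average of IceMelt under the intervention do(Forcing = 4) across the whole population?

-10.4

Under do(Forcing=4), Forcing's equation is replaced by Forcing=4 for every unit. Per-unit IceMelt: -13, -9, -14, -10, -6. Mean = -10.4.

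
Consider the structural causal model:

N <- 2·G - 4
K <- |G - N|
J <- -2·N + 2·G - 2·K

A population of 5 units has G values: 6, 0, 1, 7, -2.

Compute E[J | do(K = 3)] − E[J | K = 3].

3.2

The intervention sets K=3 in all 5 units regardless of G. Recomputing J per unit gives -10, 2, 0, -12, 6; average -2.8.
Observing K=3 restricts to units where K's equation naturally yields 3: G ∈ {1, 7}. In that subpopulation J = 0, -12, mean -6.
Difference = -2.8 − (-6) = 3.2.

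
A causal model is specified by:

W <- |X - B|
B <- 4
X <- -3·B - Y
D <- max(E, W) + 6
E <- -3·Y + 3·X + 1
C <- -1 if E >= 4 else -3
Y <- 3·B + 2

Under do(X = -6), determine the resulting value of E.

-59

do(X=-6) replaces the equation X <- -3·B - Y with the constant X = -6.
Y = 3·B + 2  [with B=4]  = 14
E = -3·Y + 3·X + 1  [with Y=14, X=-6]  = -59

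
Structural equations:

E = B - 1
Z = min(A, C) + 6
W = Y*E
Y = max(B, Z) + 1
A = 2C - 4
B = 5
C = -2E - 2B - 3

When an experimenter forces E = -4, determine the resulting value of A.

-14

Under do(E=-4), the mechanism E = B - 1 is discarded; E is fixed at -4.
C = -2E - 2B - 3  [with E=-4, B=5]  = -5
A = 2C - 4  [with C=-5]  = -14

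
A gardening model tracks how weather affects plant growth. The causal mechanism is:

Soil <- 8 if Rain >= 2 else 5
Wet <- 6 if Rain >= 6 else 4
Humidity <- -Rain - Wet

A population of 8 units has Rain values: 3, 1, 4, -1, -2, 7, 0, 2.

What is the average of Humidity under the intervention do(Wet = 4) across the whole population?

do(Wet=4) breaks Wet's dependence on Rain. With Wet=4 fixed, Humidity across the units is -7, -5, -8, -3, -2, -11, -4, -6, mean -5.75.

-5.75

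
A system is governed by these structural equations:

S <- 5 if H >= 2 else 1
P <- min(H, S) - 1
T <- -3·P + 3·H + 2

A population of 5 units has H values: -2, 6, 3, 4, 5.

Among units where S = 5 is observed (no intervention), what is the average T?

5.75

E[T|S=5] averages over only the 4 units with S=5 (H = 6, 3, 4, 5): T = 8, 5, 5, 5, mean 5.75.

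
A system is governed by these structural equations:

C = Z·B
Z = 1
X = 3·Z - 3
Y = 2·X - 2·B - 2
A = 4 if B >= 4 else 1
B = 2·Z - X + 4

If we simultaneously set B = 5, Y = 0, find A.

The joint intervention fixes B = 5, Y = 0, removing each variable's own equation.
A = 4 if B >= 4 else 1  [with B=5]  = 4

4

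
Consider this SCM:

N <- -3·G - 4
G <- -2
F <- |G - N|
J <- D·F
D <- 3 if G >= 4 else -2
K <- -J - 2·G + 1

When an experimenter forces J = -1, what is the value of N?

Under do(J=-1), the mechanism J <- D·F is discarded; J is fixed at -1.
No directed path runs from J to N, so N keeps its natural value.
N = -3·G - 4  [with G=-2]  = 2

2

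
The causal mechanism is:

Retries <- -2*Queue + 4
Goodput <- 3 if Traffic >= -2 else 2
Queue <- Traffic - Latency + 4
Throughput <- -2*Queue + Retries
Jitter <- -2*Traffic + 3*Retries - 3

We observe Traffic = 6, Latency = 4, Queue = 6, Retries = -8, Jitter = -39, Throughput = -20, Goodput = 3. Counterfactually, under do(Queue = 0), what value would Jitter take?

-3

do(Queue=0) replaces the equation Queue <- Traffic - Latency + 4 with the constant Queue = 0.
Retries = -2*Queue + 4  [with Queue=0]  = 4
Jitter = -2*Traffic + 3*Retries - 3  [with Traffic=6, Retries=4]  = -3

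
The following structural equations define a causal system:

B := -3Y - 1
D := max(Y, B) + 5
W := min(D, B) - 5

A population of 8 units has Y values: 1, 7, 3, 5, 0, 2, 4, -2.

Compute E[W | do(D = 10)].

-13.5

The intervention sets D=10 in all 8 units regardless of Y. Recomputing W per unit gives -9, -27, -15, -21, -6, -12, -18, 0; average -13.5.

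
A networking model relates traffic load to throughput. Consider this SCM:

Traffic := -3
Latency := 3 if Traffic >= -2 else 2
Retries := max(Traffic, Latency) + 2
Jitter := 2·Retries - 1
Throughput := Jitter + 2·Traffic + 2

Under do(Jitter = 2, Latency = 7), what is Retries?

Setting Jitter = 2, Latency = 7 by intervention discards those variables' equations.
Retries = max(Traffic, Latency) + 2  [with Traffic=-3, Latency=7]  = 9

9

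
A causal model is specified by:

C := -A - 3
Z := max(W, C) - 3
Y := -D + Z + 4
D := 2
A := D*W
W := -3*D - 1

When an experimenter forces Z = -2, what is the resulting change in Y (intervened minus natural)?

-10

The intervention breaks the incoming arrows to Z: Z := max(W, C) - 3 no longer applies, and Z = -2.
Y = -D + Z + 4  [with D=2, Z=-2]  = 0
Without intervention: W = -3*D - 1  [with D=2]  = -7; A = D*W  [with D=2, W=-7]  = -14; C = -A - 3  [with A=-14]  = 11; Z = max(W, C) - 3  [with W=-7, C=11]  = 8; Y = -D + Z + 4  [with D=2, Z=8]  = 10.
Change = 0 − 10 = -10.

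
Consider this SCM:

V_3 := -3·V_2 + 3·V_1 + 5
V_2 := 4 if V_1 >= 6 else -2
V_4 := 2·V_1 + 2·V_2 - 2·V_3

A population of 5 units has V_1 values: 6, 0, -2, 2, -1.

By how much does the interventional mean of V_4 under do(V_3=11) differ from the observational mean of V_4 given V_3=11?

-7.6

Every unit gets V_3=11 under the intervention. V_4 values become -2, -26, -30, -22, -28; E[V_4|do(V_3=11)] = -21.6.
Conditioning on V_3=11 selects the 2 unit(s) with V_1 ∈ {6, 0}. Their V_4 values: -2, -26. Mean = -14.
Difference = -21.6 − (-14) = -7.6.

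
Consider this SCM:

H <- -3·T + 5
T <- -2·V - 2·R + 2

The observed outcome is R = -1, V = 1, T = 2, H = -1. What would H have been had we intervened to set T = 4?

-7

The intervention breaks the incoming arrows to T: T <- -2·V - 2·R + 2 no longer applies, and T = 4.
H = -3·T + 5  [with T=4]  = -7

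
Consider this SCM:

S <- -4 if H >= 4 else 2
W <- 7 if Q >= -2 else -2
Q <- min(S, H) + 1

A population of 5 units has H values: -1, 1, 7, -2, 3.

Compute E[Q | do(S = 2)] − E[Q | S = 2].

The intervention sets S=2 in all 5 units regardless of H. Recomputing Q per unit gives 0, 2, 3, -1, 3; average 1.4.
Conditioning on S=2 selects the 4 unit(s) with H ∈ {-1, 1, -2, 3}. Their Q values: 0, 2, -1, 3. Mean = 1.
Difference = 1.4 − 1 = 0.4.

0.4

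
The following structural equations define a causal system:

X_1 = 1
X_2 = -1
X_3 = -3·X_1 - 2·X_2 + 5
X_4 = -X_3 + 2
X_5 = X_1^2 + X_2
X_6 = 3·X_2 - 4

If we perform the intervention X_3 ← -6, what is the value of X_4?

8

The intervention breaks the incoming arrows to X_3: X_3 = -3·X_1 - 2·X_2 + 5 no longer applies, and X_3 = -6.
X_4 = -X_3 + 2  [with X_3=-6]  = 8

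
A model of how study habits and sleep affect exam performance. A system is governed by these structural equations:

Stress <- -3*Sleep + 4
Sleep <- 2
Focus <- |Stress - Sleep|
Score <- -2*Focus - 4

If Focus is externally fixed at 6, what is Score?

-16

The intervention breaks the incoming arrows to Focus: Focus <- |Stress - Sleep| no longer applies, and Focus = 6.
Score = -2*Focus - 4  [with Focus=6]  = -16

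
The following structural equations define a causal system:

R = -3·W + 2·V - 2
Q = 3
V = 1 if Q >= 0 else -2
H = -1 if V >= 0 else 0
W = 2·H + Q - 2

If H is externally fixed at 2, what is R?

-15

do(H=2) replaces the equation H = -1 if V >= 0 else 0 with the constant H = 2.
V = 1 if Q >= 0 else -2  [with Q=3]  = 1
W = 2·H + Q - 2  [with H=2, Q=3]  = 5
R = -3·W + 2·V - 2  [with W=5, V=1]  = -15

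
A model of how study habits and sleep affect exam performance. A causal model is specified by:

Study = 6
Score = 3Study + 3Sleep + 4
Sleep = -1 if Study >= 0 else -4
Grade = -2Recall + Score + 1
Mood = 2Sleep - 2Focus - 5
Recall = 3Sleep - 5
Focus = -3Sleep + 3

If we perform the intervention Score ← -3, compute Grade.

14

The intervention breaks the incoming arrows to Score: Score = 3Study + 3Sleep + 4 no longer applies, and Score = -3.
Sleep = -1 if Study >= 0 else -4  [with Study=6]  = -1
Recall = 3Sleep - 5  [with Sleep=-1]  = -8
Grade = -2Recall + Score + 1  [with Recall=-8, Score=-3]  = 14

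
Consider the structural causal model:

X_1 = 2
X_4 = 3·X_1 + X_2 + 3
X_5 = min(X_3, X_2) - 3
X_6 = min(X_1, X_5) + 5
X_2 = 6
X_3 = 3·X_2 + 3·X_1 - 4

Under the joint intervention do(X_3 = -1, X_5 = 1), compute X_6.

6

Setting X_3 = -1, X_5 = 1 by intervention discards those variables' equations.
X_6 = min(X_1, X_5) + 5  [with X_1=2, X_5=1]  = 6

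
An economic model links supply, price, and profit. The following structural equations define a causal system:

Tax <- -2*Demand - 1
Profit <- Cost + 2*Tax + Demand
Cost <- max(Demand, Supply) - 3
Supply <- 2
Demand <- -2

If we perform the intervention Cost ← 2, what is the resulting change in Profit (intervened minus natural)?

3

do(Cost=2) replaces the equation Cost <- max(Demand, Supply) - 3 with the constant Cost = 2.
Tax = -2*Demand - 1  [with Demand=-2]  = 3
Profit = Cost + 2*Tax + Demand  [with Cost=2, Tax=3, Demand=-2]  = 6
Without intervention: Cost = max(Demand, Supply) - 3  [with Demand=-2, Supply=2]  = -1; Tax = -2*Demand - 1  [with Demand=-2]  = 3; Profit = Cost + 2*Tax + Demand  [with Cost=-1, Tax=3, Demand=-2]  = 3.
Change = 6 − 3 = 3.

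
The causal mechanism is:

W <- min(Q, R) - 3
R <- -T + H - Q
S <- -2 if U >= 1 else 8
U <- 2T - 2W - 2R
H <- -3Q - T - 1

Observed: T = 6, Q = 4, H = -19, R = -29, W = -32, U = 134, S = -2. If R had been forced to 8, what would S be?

The intervention breaks the incoming arrows to R: R <- -T + H - Q no longer applies, and R = 8.
W = min(Q, R) - 3  [with Q=4, R=8]  = 1
U = 2T - 2W - 2R  [with T=6, W=1, R=8]  = -6
S = -2 if U >= 1 else 8  [with U=-6]  = 8

8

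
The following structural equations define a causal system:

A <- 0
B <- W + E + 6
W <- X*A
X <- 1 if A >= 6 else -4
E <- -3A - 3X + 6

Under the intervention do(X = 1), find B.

9

do(X=1) replaces the equation X <- 1 if A >= 6 else -4 with the constant X = 1.
E = -3A - 3X + 6  [with A=0, X=1]  = 3
W = X*A  [with X=1, A=0]  = 0
B = W + E + 6  [with W=0, E=3]  = 9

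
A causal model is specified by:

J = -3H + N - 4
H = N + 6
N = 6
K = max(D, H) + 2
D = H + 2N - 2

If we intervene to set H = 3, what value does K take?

do(H=3) replaces the equation H = N + 6 with the constant H = 3.
D = H + 2N - 2  [with H=3, N=6]  = 13
K = max(D, H) + 2  [with D=13, H=3]  = 15

15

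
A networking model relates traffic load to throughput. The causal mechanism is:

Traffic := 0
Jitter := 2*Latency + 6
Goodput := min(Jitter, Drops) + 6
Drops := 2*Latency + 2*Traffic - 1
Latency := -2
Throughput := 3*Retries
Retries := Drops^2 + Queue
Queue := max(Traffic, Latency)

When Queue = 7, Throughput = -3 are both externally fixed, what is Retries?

Setting Queue = 7, Throughput = -3 by intervention discards those variables' equations.
Drops = 2*Latency + 2*Traffic - 1  [with Latency=-2, Traffic=0]  = -5
Retries = Drops^2 + Queue  [with Drops=-5, Queue=7]  = 32

32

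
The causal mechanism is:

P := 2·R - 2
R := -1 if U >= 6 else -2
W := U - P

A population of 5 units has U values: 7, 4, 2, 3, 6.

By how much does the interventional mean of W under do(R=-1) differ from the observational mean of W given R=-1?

do(R=-1) breaks R's dependence on U. With R=-1 fixed, W across the units is 11, 8, 6, 7, 10, mean 8.4.
Observing R=-1 restricts to units where R's equation naturally yields -1: U ∈ {7, 6}. In that subpopulation W = 11, 10, mean 10.5.
Difference = 8.4 − 10.5 = -2.1.

-2.1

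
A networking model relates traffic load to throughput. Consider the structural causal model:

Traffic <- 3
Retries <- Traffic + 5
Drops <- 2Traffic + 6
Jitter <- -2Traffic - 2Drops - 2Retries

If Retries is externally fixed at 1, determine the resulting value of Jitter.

The intervention breaks the incoming arrows to Retries: Retries <- Traffic + 5 no longer applies, and Retries = 1.
Drops = 2Traffic + 6  [with Traffic=3]  = 12
Jitter = -2Traffic - 2Drops - 2Retries  [with Traffic=3, Drops=12, Retries=1]  = -32

-32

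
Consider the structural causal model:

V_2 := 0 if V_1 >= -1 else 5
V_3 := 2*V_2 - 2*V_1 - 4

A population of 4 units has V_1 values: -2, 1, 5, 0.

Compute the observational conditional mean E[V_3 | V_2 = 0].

E[V_3|V_2=0] averages over only the 3 units with V_2=0 (V_1 = 1, 5, 0): V_3 = -6, -14, -4, mean -8.

-8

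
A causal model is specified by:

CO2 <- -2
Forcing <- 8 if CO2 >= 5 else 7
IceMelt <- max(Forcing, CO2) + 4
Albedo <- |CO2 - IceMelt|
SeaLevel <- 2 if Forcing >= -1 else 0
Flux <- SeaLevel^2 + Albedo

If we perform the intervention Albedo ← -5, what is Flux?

-1

Under do(Albedo=-5), the mechanism Albedo <- |CO2 - IceMelt| is discarded; Albedo is fixed at -5.
Forcing = 8 if CO2 >= 5 else 7  [with CO2=-2]  = 7
SeaLevel = 2 if Forcing >= -1 else 0  [with Forcing=7]  = 2
Flux = SeaLevel^2 + Albedo  [with SeaLevel=2, Albedo=-5]  = -1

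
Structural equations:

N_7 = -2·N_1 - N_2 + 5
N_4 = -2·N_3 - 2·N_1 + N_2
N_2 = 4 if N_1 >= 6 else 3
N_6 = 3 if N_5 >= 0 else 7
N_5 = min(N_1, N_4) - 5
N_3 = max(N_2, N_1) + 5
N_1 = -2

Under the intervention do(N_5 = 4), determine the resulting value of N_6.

3

The intervention breaks the incoming arrows to N_5: N_5 = min(N_1, N_4) - 5 no longer applies, and N_5 = 4.
N_6 = 3 if N_5 >= 0 else 7  [with N_5=4]  = 3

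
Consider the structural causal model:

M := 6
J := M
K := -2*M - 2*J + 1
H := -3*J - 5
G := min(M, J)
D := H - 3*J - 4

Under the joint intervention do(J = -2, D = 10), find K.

-7

The joint intervention fixes J = -2, D = 10, removing each variable's own equation.
K = -2*M - 2*J + 1  [with M=6, J=-2]  = -7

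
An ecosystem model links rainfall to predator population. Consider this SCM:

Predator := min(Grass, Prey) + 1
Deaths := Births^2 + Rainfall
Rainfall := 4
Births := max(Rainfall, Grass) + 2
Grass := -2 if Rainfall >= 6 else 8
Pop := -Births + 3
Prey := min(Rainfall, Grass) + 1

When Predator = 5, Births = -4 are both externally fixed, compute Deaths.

The joint intervention fixes Predator = 5, Births = -4, removing each variable's own equation.
Deaths = Births^2 + Rainfall  [with Births=-4, Rainfall=4]  = 20

20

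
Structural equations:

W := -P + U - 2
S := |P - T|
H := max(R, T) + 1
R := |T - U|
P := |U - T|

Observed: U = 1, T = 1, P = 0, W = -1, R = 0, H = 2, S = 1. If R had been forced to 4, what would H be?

The intervention breaks the incoming arrows to R: R := |T - U| no longer applies, and R = 4.
H = max(R, T) + 1  [with R=4, T=1]  = 5

5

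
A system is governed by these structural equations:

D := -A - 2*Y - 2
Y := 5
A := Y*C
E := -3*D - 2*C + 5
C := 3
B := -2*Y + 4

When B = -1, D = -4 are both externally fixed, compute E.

11

The joint intervention fixes B = -1, D = -4, removing each variable's own equation.
E = -3*D - 2*C + 5  [with D=-4, C=3]  = 11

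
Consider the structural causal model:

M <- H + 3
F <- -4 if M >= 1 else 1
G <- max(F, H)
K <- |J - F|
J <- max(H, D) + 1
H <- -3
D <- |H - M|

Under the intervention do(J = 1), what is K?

0

Intervening sets J = 1 and removes its equation (J <- max(H, D) + 1).
M = H + 3  [with H=-3]  = 0
F = -4 if M >= 1 else 1  [with M=0]  = 1
K = |J - F|  [with J=1, F=1]  = 0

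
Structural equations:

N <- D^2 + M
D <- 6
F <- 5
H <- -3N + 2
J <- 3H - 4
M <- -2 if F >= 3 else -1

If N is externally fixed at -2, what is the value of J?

Under do(N=-2), the mechanism N <- D^2 + M is discarded; N is fixed at -2.
H = -3N + 2  [with N=-2]  = 8
J = 3H - 4  [with H=8]  = 20

20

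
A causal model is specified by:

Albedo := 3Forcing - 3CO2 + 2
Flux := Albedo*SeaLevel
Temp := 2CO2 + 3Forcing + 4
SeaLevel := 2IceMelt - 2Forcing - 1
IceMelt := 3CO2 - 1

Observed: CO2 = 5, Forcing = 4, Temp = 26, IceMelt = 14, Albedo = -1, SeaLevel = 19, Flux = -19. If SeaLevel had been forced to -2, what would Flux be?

2

Intervening sets SeaLevel = -2 and removes its equation (SeaLevel := 2IceMelt - 2Forcing - 1).
Albedo = 3Forcing - 3CO2 + 2  [with Forcing=4, CO2=5]  = -1
Flux = Albedo*SeaLevel  [with Albedo=-1, SeaLevel=-2]  = 2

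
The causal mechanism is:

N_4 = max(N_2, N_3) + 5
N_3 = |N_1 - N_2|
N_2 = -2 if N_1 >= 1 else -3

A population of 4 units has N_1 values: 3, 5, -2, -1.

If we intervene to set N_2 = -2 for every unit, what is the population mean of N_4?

Under do(N_2=-2), N_2's equation is replaced by N_2=-2 for every unit. Per-unit N_4: 10, 12, 5, 6. Mean = 8.25.

8.25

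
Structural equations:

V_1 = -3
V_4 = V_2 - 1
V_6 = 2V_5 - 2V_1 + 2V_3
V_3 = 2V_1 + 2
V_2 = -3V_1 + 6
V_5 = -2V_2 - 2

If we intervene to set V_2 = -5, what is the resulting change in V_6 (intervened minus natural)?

Under do(V_2=-5), the mechanism V_2 = -3V_1 + 6 is discarded; V_2 is fixed at -5.
V_3 = 2V_1 + 2  [with V_1=-3]  = -4
V_5 = -2V_2 - 2  [with V_2=-5]  = 8
V_6 = 2V_5 - 2V_1 + 2V_3  [with V_5=8, V_1=-3, V_3=-4]  = 14
Without intervention: V_2 = -3V_1 + 6  [with V_1=-3]  = 15; V_3 = 2V_1 + 2  [with V_1=-3]  = -4; V_5 = -2V_2 - 2  [with V_2=15]  = -32; V_6 = 2V_5 - 2V_1 + 2V_3  [with V_5=-32, V_1=-3, V_3=-4]  = -66.
Change = 14 − (-66) = 80.

80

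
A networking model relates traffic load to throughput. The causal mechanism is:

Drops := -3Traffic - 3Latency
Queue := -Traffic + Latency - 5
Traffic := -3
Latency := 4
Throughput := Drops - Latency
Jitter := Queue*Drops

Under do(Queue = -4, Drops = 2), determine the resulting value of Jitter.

-8

Setting Queue = -4, Drops = 2 by intervention discards those variables' equations.
Jitter = Queue*Drops  [with Queue=-4, Drops=2]  = -8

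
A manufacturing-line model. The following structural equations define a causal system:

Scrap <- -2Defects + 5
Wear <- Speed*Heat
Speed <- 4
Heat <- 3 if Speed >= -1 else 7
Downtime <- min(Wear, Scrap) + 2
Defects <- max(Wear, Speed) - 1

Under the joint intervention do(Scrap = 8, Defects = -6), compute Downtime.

10

Setting Scrap = 8, Defects = -6 by intervention discards those variables' equations.
Heat = 3 if Speed >= -1 else 7  [with Speed=4]  = 3
Wear = Speed*Heat  [with Speed=4, Heat=3]  = 12
Downtime = min(Wear, Scrap) + 2  [with Wear=12, Scrap=8]  = 10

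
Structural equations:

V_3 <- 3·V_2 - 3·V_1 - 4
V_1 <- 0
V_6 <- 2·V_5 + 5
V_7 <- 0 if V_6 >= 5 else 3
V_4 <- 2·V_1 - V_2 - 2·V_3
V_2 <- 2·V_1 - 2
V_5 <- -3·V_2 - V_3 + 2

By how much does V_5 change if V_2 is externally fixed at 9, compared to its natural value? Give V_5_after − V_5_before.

do(V_2=9) replaces the equation V_2 <- 2·V_1 - 2 with the constant V_2 = 9.
V_3 = 3·V_2 - 3·V_1 - 4  [with V_2=9, V_1=0]  = 23
V_5 = -3·V_2 - V_3 + 2  [with V_2=9, V_3=23]  = -48
Without intervention: V_2 = 2·V_1 - 2  [with V_1=0]  = -2; V_3 = 3·V_2 - 3·V_1 - 4  [with V_2=-2, V_1=0]  = -10; V_5 = -3·V_2 - V_3 + 2  [with V_2=-2, V_3=-10]  = 18.
Change = -48 − 18 = -66.

-66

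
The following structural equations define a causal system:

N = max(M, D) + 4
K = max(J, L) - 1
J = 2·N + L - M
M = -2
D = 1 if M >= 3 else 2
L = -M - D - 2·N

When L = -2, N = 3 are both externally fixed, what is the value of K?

The joint intervention fixes L = -2, N = 3, removing each variable's own equation.
J = 2·N + L - M  [with N=3, L=-2, M=-2]  = 6
K = max(J, L) - 1  [with J=6, L=-2]  = 5

5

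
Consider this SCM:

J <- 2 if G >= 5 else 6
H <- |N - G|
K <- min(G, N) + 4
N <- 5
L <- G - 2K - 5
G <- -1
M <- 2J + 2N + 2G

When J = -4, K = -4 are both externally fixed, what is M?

Setting J = -4, K = -4 by intervention discards those variables' equations.
M = 2J + 2N + 2G  [with J=-4, N=5, G=-1]  = 0

0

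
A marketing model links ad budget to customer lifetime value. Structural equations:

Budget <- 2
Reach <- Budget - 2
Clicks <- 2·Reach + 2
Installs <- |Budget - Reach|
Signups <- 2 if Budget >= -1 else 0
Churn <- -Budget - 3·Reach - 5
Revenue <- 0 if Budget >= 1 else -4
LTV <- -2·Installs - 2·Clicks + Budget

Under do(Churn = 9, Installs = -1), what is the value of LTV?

Under do(Churn = 9, Installs = -1), each intervened variable's structural equation is replaced by its fixed value.
Reach = Budget - 2  [with Budget=2]  = 0
Clicks = 2·Reach + 2  [with Reach=0]  = 2
LTV = -2·Installs - 2·Clicks + Budget  [with Installs=-1, Clicks=2, Budget=2]  = 0

0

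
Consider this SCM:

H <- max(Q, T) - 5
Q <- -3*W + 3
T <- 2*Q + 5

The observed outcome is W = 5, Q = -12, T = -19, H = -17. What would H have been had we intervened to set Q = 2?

Under do(Q=2), the mechanism Q <- -3*W + 3 is discarded; Q is fixed at 2.
T = 2*Q + 5  [with Q=2]  = 9
H = max(Q, T) - 5  [with Q=2, T=9]  = 4

4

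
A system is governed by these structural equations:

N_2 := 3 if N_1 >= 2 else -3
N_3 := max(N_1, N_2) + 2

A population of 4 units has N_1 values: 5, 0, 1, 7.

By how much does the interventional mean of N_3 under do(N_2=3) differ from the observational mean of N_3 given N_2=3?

-1.5

Every unit gets N_2=3 under the intervention. N_3 values become 7, 5, 5, 9; E[N_3|do(N_2=3)] = 6.5.
Observing N_2=3 restricts to units where N_2's equation naturally yields 3: N_1 ∈ {5, 7}. In that subpopulation N_3 = 7, 9, mean 8.
Difference = 6.5 − 8 = -1.5.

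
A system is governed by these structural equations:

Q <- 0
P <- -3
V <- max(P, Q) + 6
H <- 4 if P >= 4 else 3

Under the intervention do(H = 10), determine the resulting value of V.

Under do(H=10), the mechanism H <- 4 if P >= 4 else 3 is discarded; H is fixed at 10.
Since V is not a descendant of the intervened variable, it is unaffected.
V = max(P, Q) + 6  [with P=-3, Q=0]  = 6

6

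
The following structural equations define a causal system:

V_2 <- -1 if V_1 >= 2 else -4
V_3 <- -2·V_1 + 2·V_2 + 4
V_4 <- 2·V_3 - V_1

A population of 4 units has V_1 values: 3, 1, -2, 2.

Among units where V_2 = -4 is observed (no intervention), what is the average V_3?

-3

Observing V_2=-4 restricts to units where V_2's equation naturally yields -4: V_1 ∈ {1, -2}. In that subpopulation V_3 = -6, 0, mean -3.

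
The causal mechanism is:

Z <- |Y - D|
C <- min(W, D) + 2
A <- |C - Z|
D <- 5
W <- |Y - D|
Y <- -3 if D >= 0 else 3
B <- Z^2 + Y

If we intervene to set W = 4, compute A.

2

The intervention breaks the incoming arrows to W: W <- |Y - D| no longer applies, and W = 4.
Y = -3 if D >= 0 else 3  [with D=5]  = -3
Z = |Y - D|  [with Y=-3, D=5]  = 8
C = min(W, D) + 2  [with W=4, D=5]  = 6
A = |C - Z|  [with C=6, Z=8]  = 2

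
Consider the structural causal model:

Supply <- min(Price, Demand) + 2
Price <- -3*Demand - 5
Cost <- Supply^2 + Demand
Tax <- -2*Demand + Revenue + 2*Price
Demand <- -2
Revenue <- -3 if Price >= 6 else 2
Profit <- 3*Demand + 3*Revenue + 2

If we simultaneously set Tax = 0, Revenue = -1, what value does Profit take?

Setting Tax = 0, Revenue = -1 by intervention discards those variables' equations.
Profit = 3*Demand + 3*Revenue + 2  [with Demand=-2, Revenue=-1]  = -7

-7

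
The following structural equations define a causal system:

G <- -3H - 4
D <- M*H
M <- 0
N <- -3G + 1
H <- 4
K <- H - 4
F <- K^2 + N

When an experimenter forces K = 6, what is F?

Intervening sets K = 6 and removes its equation (K <- H - 4).
G = -3H - 4  [with H=4]  = -16
N = -3G + 1  [with G=-16]  = 49
F = K^2 + N  [with K=6, N=49]  = 85

85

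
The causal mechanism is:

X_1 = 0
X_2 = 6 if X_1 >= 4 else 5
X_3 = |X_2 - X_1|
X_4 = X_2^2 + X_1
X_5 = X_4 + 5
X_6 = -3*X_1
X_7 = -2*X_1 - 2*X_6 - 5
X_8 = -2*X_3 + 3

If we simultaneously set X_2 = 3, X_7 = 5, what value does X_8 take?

-3

Under do(X_2 = 3, X_7 = 5), each intervened variable's structural equation is replaced by its fixed value.
X_3 = |X_2 - X_1|  [with X_2=3, X_1=0]  = 3
X_8 = -2*X_3 + 3  [with X_3=3]  = -3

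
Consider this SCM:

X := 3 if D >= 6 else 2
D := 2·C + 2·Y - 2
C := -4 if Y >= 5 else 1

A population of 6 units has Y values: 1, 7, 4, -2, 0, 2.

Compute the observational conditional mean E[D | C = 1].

2

Observing C=1 restricts to units where C's equation naturally yields 1: Y ∈ {1, 4, -2, 0, 2}. In that subpopulation D = 2, 8, -4, 0, 4, mean 2.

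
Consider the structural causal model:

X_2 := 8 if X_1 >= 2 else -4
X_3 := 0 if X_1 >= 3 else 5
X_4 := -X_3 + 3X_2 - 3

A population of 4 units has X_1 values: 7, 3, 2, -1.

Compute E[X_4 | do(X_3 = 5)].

7

Under do(X_3=5), X_3's equation is replaced by X_3=5 for every unit. Per-unit X_4: 16, 16, 16, -20. Mean = 7.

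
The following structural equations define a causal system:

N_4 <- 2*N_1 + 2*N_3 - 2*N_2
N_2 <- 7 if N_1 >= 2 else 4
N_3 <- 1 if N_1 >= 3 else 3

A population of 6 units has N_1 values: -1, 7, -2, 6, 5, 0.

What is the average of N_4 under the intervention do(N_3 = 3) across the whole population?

The intervention sets N_3=3 in all 6 units regardless of N_1. Recomputing N_4 per unit gives -4, 6, -6, 4, 2, -2; average 0.

0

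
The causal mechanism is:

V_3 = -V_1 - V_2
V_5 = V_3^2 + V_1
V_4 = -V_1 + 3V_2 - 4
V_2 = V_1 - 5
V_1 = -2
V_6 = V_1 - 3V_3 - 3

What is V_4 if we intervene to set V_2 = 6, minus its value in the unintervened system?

39

Under do(V_2=6), the mechanism V_2 = V_1 - 5 is discarded; V_2 is fixed at 6.
V_4 = -V_1 + 3V_2 - 4  [with V_1=-2, V_2=6]  = 16
Without intervention: V_2 = V_1 - 5  [with V_1=-2]  = -7; V_4 = -V_1 + 3V_2 - 4  [with V_1=-2, V_2=-7]  = -23.
Change = 16 − (-23) = 39.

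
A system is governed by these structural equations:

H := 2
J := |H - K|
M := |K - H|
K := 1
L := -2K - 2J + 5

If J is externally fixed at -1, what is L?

5

do(J=-1) replaces the equation J := |H - K| with the constant J = -1.
L = -2K - 2J + 5  [with K=1, J=-1]  = 5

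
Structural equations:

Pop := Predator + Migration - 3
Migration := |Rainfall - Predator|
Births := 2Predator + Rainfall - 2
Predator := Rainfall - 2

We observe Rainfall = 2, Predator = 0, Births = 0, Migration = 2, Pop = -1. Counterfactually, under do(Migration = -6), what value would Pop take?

-9

Intervening sets Migration = -6 and removes its equation (Migration := |Rainfall - Predator|).
Predator = Rainfall - 2  [with Rainfall=2]  = 0
Pop = Predator + Migration - 3  [with Predator=0, Migration=-6]  = -9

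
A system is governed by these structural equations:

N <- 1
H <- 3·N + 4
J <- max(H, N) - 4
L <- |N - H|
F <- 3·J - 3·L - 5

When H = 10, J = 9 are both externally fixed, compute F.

Under do(H = 10, J = 9), each intervened variable's structural equation is replaced by its fixed value.
L = |N - H|  [with N=1, H=10]  = 9
F = 3·J - 3·L - 5  [with J=9, L=9]  = -5

-5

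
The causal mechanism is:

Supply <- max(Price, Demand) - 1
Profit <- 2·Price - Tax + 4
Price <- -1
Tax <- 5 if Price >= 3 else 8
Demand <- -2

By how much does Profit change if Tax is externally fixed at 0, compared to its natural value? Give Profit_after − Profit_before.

Intervening sets Tax = 0 and removes its equation (Tax <- 5 if Price >= 3 else 8).
Profit = 2·Price - Tax + 4  [with Price=-1, Tax=0]  = 2
Without intervention: Tax = 5 if Price >= 3 else 8  [with Price=-1]  = 8; Profit = 2·Price - Tax + 4  [with Price=-1, Tax=8]  = -6.
Change = 2 − (-6) = 8.

8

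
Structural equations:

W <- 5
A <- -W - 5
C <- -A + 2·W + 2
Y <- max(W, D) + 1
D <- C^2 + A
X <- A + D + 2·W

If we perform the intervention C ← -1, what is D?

-9

The intervention breaks the incoming arrows to C: C <- -A + 2·W + 2 no longer applies, and C = -1.
A = -W - 5  [with W=5]  = -10
D = C^2 + A  [with C=-1, A=-10]  = -9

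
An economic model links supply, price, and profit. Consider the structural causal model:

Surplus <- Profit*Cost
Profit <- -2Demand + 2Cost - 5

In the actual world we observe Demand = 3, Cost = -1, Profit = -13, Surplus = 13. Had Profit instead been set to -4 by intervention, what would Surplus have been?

4

The intervention breaks the incoming arrows to Profit: Profit <- -2Demand + 2Cost - 5 no longer applies, and Profit = -4.
Surplus = Profit*Cost  [with Profit=-4, Cost=-1]  = 4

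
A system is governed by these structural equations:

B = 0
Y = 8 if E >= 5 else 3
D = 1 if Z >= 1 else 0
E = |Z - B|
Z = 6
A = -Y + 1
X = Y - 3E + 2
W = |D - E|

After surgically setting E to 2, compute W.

do(E=2) replaces the equation E = |Z - B| with the constant E = 2.
D = 1 if Z >= 1 else 0  [with Z=6]  = 1
W = |D - E|  [with D=1, E=2]  = 1

1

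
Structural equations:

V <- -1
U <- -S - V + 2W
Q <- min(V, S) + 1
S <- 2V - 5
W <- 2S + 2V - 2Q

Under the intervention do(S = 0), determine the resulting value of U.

do(S=0) replaces the equation S <- 2V - 5 with the constant S = 0.
Q = min(V, S) + 1  [with V=-1, S=0]  = 0
W = 2S + 2V - 2Q  [with S=0, V=-1, Q=0]  = -2
U = -S - V + 2W  [with S=0, V=-1, W=-2]  = -3

-3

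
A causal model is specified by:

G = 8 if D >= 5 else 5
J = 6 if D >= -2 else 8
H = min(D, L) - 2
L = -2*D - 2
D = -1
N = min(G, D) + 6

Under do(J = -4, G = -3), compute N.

3

Setting J = -4, G = -3 by intervention discards those variables' equations.
N = min(G, D) + 6  [with G=-3, D=-1]  = 3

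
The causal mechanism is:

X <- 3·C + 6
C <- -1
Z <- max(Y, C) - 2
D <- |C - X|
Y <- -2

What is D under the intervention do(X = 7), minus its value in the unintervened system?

4

do(X=7) replaces the equation X <- 3·C + 6 with the constant X = 7.
D = |C - X|  [with C=-1, X=7]  = 8
Without intervention: X = 3·C + 6  [with C=-1]  = 3; D = |C - X|  [with C=-1, X=3]  = 4.
Change = 8 − 4 = 4.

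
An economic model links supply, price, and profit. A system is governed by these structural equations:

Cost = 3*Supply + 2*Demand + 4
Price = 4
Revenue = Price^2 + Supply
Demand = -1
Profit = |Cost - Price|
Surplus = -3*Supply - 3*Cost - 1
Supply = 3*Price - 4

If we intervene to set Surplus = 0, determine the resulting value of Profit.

22

Intervening sets Surplus = 0 and removes its equation (Surplus = -3*Supply - 3*Cost - 1).
Since Profit is not a descendant of the intervened variable, it is unaffected.
Supply = 3*Price - 4  [with Price=4]  = 8
Cost = 3*Supply + 2*Demand + 4  [with Supply=8, Demand=-1]  = 26
Profit = |Cost - Price|  [with Cost=26, Price=4]  = 22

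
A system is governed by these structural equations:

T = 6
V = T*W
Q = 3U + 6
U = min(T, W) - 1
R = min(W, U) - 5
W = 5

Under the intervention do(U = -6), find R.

The intervention breaks the incoming arrows to U: U = min(T, W) - 1 no longer applies, and U = -6.
R = min(W, U) - 5  [with W=5, U=-6]  = -11

-11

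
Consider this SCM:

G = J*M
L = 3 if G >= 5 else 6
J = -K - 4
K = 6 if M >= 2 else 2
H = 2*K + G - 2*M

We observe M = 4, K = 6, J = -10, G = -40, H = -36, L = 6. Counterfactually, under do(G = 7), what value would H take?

Intervening sets G = 7 and removes its equation (G = J*M).
K = 6 if M >= 2 else 2  [with M=4]  = 6
H = 2*K + G - 2*M  [with K=6, G=7, M=4]  = 11

11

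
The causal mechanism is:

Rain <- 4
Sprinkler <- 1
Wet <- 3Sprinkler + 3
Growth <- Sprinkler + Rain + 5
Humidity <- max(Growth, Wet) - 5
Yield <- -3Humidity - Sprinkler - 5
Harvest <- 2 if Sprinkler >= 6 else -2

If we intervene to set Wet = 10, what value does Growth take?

The intervention breaks the incoming arrows to Wet: Wet <- 3Sprinkler + 3 no longer applies, and Wet = 10.
Growth is not downstream of the intervention, so its value is determined by the original equations.
Growth = Sprinkler + Rain + 5  [with Sprinkler=1, Rain=4]  = 10

10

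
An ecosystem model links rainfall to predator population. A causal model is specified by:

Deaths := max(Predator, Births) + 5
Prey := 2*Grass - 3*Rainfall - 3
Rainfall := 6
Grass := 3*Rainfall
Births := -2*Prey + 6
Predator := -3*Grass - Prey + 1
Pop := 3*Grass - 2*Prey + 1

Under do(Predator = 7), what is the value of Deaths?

Under do(Predator=7), the mechanism Predator := -3*Grass - Prey + 1 is discarded; Predator is fixed at 7.
Grass = 3*Rainfall  [with Rainfall=6]  = 18
Prey = 2*Grass - 3*Rainfall - 3  [with Grass=18, Rainfall=6]  = 15
Births = -2*Prey + 6  [with Prey=15]  = -24
Deaths = max(Predator, Births) + 5  [with Predator=7, Births=-24]  = 12

12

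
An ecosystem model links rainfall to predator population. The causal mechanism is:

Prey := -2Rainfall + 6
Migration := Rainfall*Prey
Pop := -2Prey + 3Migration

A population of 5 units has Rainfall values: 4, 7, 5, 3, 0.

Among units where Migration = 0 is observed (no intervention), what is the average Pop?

Observing Migration=0 restricts to units where Migration's equation naturally yields 0: Rainfall ∈ {3, 0}. In that subpopulation Pop = 0, -12, mean -6.

-6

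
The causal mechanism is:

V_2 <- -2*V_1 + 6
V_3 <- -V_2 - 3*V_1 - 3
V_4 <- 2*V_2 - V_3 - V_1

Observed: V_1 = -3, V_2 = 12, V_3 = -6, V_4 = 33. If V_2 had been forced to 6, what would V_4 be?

Under do(V_2=6), the mechanism V_2 <- -2*V_1 + 6 is discarded; V_2 is fixed at 6.
V_3 = -V_2 - 3*V_1 - 3  [with V_2=6, V_1=-3]  = 0
V_4 = 2*V_2 - V_3 - V_1  [with V_2=6, V_3=0, V_1=-3]  = 15

15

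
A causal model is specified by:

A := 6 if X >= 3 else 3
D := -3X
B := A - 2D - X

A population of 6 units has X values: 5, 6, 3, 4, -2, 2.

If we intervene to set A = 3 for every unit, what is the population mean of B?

18

Every unit gets A=3 under the intervention. B values become 28, 33, 18, 23, -7, 13; E[B|do(A=3)] = 18.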